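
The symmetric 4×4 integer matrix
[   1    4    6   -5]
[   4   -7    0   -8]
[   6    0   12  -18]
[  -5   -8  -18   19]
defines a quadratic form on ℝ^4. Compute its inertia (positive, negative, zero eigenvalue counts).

step 0: pivot 1 → sign +
step 1: pivot -23 → sign −
step 2: pivot 24/23 → sign +
step 3: row/col 3 already zero → sign 0
signature = (2, 1, 1)

Answer: (2, 1, 1)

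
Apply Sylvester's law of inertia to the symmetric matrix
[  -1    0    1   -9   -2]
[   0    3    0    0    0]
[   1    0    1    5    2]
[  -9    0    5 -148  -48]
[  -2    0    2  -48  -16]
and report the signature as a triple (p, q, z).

step 0: pivot -1 → sign −
step 1: pivot 3 → sign +
step 2: pivot 2 → sign +
step 3: pivot -75 → sign −
step 4: row/col 4 already zero → sign 0
signature = (2, 2, 1)

Answer: (2, 2, 1)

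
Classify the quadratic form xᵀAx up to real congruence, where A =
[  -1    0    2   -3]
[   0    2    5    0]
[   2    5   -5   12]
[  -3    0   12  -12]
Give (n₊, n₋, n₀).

Answer: (1, 3, 0)

Derivation:
step 0: pivot -1 → sign −
step 1: pivot 2 → sign +
step 2: pivot -27/2 → sign −
step 3: pivot -1/3 → sign −
signature = (1, 3, 0)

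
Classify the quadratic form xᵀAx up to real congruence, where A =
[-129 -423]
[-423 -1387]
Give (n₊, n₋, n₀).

Answer: (1, 1, 0)

Derivation:
step 0: pivot -129 → sign −
step 1: pivot 2/43 → sign +
signature = (1, 1, 0)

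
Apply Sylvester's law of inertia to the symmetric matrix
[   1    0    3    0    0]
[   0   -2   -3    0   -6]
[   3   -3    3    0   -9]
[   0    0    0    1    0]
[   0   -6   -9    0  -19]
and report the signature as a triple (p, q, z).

Answer: (2, 3, 0)

Derivation:
step 0: pivot 1 → sign +
step 1: pivot -2 → sign −
step 2: pivot -3/2 → sign −
step 3: pivot 1 → sign +
step 4: pivot -1 → sign −
signature = (2, 3, 0)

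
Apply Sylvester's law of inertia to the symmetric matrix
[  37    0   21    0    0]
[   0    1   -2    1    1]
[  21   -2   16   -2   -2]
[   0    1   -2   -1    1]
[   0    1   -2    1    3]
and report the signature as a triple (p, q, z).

Answer: (4, 1, 0)

Derivation:
step 0: pivot 37 → sign +
step 1: pivot 1 → sign +
step 2: pivot 3/37 → sign +
step 3: pivot -2 → sign −
step 4: pivot 2 → sign +
signature = (4, 1, 0)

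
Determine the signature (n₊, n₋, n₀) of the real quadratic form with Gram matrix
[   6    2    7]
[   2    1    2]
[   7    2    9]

step 0: pivot 6 → sign +
step 1: pivot 1/3 → sign +
step 2: pivot 1/2 → sign +
signature = (3, 0, 0)

Answer: (3, 0, 0)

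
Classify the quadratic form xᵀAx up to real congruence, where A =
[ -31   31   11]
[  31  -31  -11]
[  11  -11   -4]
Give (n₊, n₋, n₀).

Answer: (0, 2, 1)

Derivation:
step 0: pivot -31 → sign −
step 1: pivot -3/31 → sign −
step 2: row/col 2 already zero → sign 0
signature = (0, 2, 1)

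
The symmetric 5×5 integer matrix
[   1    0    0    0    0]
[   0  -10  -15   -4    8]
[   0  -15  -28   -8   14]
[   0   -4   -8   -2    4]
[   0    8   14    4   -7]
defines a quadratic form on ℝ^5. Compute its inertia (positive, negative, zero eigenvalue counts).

Answer: (3, 2, 0)

Derivation:
step 0: pivot 1 → sign +
step 1: pivot -10 → sign −
step 2: pivot -11/2 → sign −
step 3: pivot 18/55 → sign +
step 4: pivot 1/9 → sign +
signature = (3, 2, 0)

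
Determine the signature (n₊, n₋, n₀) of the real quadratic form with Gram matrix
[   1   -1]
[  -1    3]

Answer: (2, 0, 0)

Derivation:
step 0: pivot 1 → sign +
step 1: pivot 2 → sign +
signature = (2, 0, 0)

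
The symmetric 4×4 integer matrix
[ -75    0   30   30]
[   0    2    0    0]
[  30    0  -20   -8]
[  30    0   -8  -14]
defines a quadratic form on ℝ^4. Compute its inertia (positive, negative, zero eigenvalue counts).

Answer: (1, 2, 1)

Derivation:
step 0: pivot -75 → sign −
step 1: pivot 2 → sign +
step 2: pivot -8 → sign −
step 3: row/col 3 already zero → sign 0
signature = (1, 2, 1)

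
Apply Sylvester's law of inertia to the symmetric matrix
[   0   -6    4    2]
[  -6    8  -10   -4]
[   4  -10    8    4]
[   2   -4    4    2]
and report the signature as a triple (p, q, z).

Answer: (2, 2, 0)

Derivation:
step 0: pivot 8 → sign +
step 1: pivot -9/2 → sign −
step 2: pivot -16/9 → sign −
step 3: pivot 1/4 → sign +
signature = (2, 2, 0)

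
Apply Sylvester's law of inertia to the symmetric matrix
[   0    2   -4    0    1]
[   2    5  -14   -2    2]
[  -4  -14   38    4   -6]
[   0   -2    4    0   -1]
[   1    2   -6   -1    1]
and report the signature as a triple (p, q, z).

Answer: (3, 1, 1)

Derivation:
step 0: pivot 5 → sign +
step 1: pivot -4/5 → sign −
step 2: pivot 2 → sign +
step 3: pivot 1/4 → sign +
step 4: row/col 4 already zero → sign 0
signature = (3, 1, 1)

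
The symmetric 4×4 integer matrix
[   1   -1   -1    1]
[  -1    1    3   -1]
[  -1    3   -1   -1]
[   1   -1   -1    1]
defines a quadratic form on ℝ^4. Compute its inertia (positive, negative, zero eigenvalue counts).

Answer: (2, 1, 1)

Derivation:
step 0: pivot 1 → sign +
step 1: pivot -2 → sign −
step 2: pivot 2 → sign +
step 3: row/col 3 already zero → sign 0
signature = (2, 1, 1)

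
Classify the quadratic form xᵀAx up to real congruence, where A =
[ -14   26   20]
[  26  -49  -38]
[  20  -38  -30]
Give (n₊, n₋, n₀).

Answer: (0, 3, 0)

Derivation:
step 0: pivot -14 → sign −
step 1: pivot -5/7 → sign −
step 2: pivot -2/5 → sign −
signature = (0, 3, 0)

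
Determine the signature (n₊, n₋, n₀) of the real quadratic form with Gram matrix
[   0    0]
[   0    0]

Answer: (0, 0, 2)

Derivation:
step 0: row/col 0 already zero → sign 0
step 1: row/col 1 already zero → sign 0
signature = (0, 0, 2)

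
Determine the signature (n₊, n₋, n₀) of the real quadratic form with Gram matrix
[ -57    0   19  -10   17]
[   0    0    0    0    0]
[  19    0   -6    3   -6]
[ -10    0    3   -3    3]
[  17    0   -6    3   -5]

step 0: pivot -57 → sign −
step 1: pivot 1/3 → sign +
step 2: pivot -30/19 → sign −
step 3: pivot -1/5 → sign −
step 4: row/col 4 already zero → sign 0
signature = (1, 3, 1)

Answer: (1, 3, 1)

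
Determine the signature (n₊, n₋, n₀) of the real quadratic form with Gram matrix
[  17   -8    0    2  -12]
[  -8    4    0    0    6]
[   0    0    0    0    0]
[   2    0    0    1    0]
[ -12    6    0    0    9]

step 0: pivot 17 → sign +
step 1: pivot 4/17 → sign +
step 2: pivot -3 → sign −
step 3: row/col 3 already zero → sign 0
step 4: row/col 4 already zero → sign 0
signature = (2, 1, 2)

Answer: (2, 1, 2)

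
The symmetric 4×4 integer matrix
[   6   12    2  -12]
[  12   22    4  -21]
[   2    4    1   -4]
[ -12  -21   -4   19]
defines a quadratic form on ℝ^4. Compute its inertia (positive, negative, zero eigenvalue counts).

Answer: (2, 2, 0)

Derivation:
step 0: pivot 6 → sign +
step 1: pivot -2 → sign −
step 2: pivot 1/3 → sign +
step 3: pivot -1/2 → sign −
signature = (2, 2, 0)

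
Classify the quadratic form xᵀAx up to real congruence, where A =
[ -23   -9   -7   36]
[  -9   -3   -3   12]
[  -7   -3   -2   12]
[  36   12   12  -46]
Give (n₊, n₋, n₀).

Answer: (2, 1, 1)

Derivation:
step 0: pivot -23 → sign −
step 1: pivot 12/23 → sign +
step 2: pivot 2 → sign +
step 3: row/col 3 already zero → sign 0
signature = (2, 1, 1)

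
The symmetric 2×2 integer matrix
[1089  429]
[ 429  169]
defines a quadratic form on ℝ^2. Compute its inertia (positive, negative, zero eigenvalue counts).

Answer: (1, 0, 1)

Derivation:
step 0: pivot 1089 → sign +
step 1: row/col 1 already zero → sign 0
signature = (1, 0, 1)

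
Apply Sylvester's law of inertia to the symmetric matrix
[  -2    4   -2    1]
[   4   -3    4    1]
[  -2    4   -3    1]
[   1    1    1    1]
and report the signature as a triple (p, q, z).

Answer: (1, 3, 0)

Derivation:
step 0: pivot -2 → sign −
step 1: pivot 5 → sign +
step 2: pivot -1 → sign −
step 3: pivot -3/10 → sign −
signature = (1, 3, 0)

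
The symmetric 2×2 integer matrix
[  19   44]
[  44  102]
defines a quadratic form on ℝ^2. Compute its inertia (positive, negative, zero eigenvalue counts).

Answer: (2, 0, 0)

Derivation:
step 0: pivot 19 → sign +
step 1: pivot 2/19 → sign +
signature = (2, 0, 0)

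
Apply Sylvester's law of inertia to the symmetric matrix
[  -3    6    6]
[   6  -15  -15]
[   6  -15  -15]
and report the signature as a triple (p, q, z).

step 0: pivot -3 → sign −
step 1: pivot -3 → sign −
step 2: row/col 2 already zero → sign 0
signature = (0, 2, 1)

Answer: (0, 2, 1)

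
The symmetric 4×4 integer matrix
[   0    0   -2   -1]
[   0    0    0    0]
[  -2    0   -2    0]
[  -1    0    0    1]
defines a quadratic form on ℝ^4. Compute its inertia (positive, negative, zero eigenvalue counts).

Answer: (2, 1, 1)

Derivation:
step 0: pivot -2 → sign −
step 1: pivot 2 → sign +
step 2: pivot 1/2 → sign +
step 3: row/col 3 already zero → sign 0
signature = (2, 1, 1)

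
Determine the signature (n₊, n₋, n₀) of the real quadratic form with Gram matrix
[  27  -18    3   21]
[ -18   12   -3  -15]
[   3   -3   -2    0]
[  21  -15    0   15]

step 0: pivot 27 → sign +
step 1: pivot -7/3 → sign −
step 2: pivot 3/7 → sign +
step 3: pivot 1 → sign +
signature = (3, 1, 0)

Answer: (3, 1, 0)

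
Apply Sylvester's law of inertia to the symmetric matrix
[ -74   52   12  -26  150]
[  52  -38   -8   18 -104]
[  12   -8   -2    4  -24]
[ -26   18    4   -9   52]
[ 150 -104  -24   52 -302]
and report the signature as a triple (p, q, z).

Answer: (1, 3, 1)

Derivation:
step 0: pivot -74 → sign −
step 1: pivot -54/37 → sign −
step 2: pivot 2/27 → sign +
step 3: pivot -1 → sign −
step 4: row/col 4 already zero → sign 0
signature = (1, 3, 1)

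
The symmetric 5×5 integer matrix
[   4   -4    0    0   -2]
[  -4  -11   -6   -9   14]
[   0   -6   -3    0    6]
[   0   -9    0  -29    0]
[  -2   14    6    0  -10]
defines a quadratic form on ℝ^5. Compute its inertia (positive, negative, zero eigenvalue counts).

Answer: (2, 3, 0)

Derivation:
step 0: pivot 4 → sign +
step 1: pivot -15 → sign −
step 2: pivot -3/5 → sign −
step 3: pivot -2 → sign −
step 4: pivot 1 → sign +
signature = (2, 3, 0)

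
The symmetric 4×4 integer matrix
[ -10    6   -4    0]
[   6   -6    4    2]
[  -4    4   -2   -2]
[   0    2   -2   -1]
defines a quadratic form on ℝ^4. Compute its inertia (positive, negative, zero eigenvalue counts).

step 0: pivot -10 → sign −
step 1: pivot -12/5 → sign −
step 2: pivot 2/3 → sign +
step 3: row/col 3 already zero → sign 0
signature = (1, 2, 1)

Answer: (1, 2, 1)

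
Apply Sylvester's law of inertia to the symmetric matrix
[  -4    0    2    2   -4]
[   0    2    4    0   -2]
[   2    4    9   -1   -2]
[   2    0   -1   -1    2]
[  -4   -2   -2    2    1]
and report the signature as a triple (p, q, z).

Answer: (3, 1, 1)

Derivation:
step 0: pivot -4 → sign −
step 1: pivot 2 → sign +
step 2: pivot 2 → sign +
step 3: pivot 3 → sign +
step 4: row/col 4 already zero → sign 0
signature = (3, 1, 1)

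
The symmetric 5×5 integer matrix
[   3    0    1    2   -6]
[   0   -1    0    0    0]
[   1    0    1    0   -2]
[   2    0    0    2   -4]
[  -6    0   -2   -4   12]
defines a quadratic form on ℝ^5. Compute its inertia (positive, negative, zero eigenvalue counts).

Answer: (2, 1, 2)

Derivation:
step 0: pivot 3 → sign +
step 1: pivot -1 → sign −
step 2: pivot 2/3 → sign +
step 3: row/col 3 already zero → sign 0
step 4: row/col 4 already zero → sign 0
signature = (2, 1, 2)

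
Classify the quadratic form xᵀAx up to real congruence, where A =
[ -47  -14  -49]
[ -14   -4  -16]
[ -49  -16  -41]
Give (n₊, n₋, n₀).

step 0: pivot -47 → sign −
step 1: pivot 8/47 → sign +
step 2: pivot -3/2 → sign −
signature = (1, 2, 0)

Answer: (1, 2, 0)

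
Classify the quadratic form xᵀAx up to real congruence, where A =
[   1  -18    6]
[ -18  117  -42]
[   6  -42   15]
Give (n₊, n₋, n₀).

step 0: pivot 1 → sign +
step 1: pivot -207 → sign −
step 2: pivot 1/23 → sign +
signature = (2, 1, 0)

Answer: (2, 1, 0)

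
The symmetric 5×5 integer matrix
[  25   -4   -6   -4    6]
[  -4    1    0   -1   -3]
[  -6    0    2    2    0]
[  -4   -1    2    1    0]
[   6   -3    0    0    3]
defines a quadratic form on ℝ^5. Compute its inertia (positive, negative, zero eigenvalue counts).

Answer: (2, 3, 0)

Derivation:
step 0: pivot 25 → sign +
step 1: pivot 9/25 → sign +
step 2: pivot -2 → sign −
step 3: pivot -14/9 → sign −
step 4: pivot -3/14 → sign −
signature = (2, 3, 0)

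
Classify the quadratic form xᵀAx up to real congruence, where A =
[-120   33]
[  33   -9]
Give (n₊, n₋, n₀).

step 0: pivot -120 → sign −
step 1: pivot 3/40 → sign +
signature = (1, 1, 0)

Answer: (1, 1, 0)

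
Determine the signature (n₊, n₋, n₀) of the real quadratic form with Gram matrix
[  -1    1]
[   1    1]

step 0: pivot -1 → sign −
step 1: pivot 2 → sign +
signature = (1, 1, 0)

Answer: (1, 1, 0)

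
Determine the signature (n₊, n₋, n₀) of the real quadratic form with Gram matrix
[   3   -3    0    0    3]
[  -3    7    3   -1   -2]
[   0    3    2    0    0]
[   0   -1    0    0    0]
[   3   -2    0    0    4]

step 0: pivot 3 → sign +
step 1: pivot 4 → sign +
step 2: pivot -1/4 → sign −
step 3: pivot 2 → sign +
step 4: pivot 1 → sign +
signature = (4, 1, 0)

Answer: (4, 1, 0)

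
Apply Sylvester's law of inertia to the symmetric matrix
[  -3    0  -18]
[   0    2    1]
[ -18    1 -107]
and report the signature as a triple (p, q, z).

Answer: (2, 1, 0)

Derivation:
step 0: pivot -3 → sign −
step 1: pivot 2 → sign +
step 2: pivot 1/2 → sign +
signature = (2, 1, 0)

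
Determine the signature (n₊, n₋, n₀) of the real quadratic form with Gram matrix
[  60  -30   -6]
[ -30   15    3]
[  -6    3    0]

step 0: pivot 60 → sign +
step 1: pivot -3/5 → sign −
step 2: row/col 2 already zero → sign 0
signature = (1, 1, 1)

Answer: (1, 1, 1)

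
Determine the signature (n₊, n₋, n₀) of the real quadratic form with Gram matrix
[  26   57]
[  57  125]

Answer: (2, 0, 0)

Derivation:
step 0: pivot 26 → sign +
step 1: pivot 1/26 → sign +
signature = (2, 0, 0)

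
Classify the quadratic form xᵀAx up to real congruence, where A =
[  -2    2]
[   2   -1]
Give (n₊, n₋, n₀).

step 0: pivot -2 → sign −
step 1: pivot 1 → sign +
signature = (1, 1, 0)

Answer: (1, 1, 0)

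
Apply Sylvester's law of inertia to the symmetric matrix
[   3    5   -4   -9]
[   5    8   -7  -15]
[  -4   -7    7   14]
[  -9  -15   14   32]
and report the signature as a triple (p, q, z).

step 0: pivot 3 → sign +
step 1: pivot -1/3 → sign −
step 2: pivot 2 → sign +
step 3: pivot 3 → sign +
signature = (3, 1, 0)

Answer: (3, 1, 0)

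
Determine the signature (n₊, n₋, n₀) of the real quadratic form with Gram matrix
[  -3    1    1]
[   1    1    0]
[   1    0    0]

Answer: (2, 1, 0)

Derivation:
step 0: pivot -3 → sign −
step 1: pivot 4/3 → sign +
step 2: pivot 1/4 → sign +
signature = (2, 1, 0)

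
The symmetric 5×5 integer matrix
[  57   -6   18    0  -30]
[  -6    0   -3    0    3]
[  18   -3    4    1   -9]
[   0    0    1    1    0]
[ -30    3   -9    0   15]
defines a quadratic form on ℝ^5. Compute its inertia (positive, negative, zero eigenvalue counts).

step 0: pivot 57 → sign +
step 1: pivot -12/19 → sign −
step 2: pivot 1/4 → sign +
step 3: pivot -3 → sign −
step 4: row/col 4 already zero → sign 0
signature = (2, 2, 1)

Answer: (2, 2, 1)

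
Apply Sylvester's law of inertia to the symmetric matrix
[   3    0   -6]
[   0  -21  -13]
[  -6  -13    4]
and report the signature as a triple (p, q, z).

Answer: (2, 1, 0)

Derivation:
step 0: pivot 3 → sign +
step 1: pivot -21 → sign −
step 2: pivot 1/21 → sign +
signature = (2, 1, 0)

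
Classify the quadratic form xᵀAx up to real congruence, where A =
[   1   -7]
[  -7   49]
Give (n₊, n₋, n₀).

Answer: (1, 0, 1)

Derivation:
step 0: pivot 1 → sign +
step 1: row/col 1 already zero → sign 0
signature = (1, 0, 1)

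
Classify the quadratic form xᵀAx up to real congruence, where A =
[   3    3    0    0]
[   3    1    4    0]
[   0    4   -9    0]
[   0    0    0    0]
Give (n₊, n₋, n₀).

step 0: pivot 3 → sign +
step 1: pivot -2 → sign −
step 2: pivot -1 → sign −
step 3: row/col 3 already zero → sign 0
signature = (1, 2, 1)

Answer: (1, 2, 1)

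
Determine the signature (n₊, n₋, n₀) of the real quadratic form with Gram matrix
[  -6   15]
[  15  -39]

Answer: (0, 2, 0)

Derivation:
step 0: pivot -6 → sign −
step 1: pivot -3/2 → sign −
signature = (0, 2, 0)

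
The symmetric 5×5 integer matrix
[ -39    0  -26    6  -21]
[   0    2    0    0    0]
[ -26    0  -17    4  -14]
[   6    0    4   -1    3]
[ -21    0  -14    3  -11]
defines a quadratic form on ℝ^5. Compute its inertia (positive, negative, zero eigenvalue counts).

Answer: (3, 2, 0)

Derivation:
step 0: pivot -39 → sign −
step 1: pivot 2 → sign +
step 2: pivot 1/3 → sign +
step 3: pivot -1/13 → sign −
step 4: pivot 1 → sign +
signature = (3, 2, 0)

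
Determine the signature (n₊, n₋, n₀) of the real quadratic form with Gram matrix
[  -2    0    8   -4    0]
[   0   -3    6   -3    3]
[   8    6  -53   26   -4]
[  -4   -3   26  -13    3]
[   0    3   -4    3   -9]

step 0: pivot -2 → sign −
step 1: pivot -3 → sign −
step 2: pivot -9 → sign −
step 3: pivot -2/9 → sign −
step 4: pivot -2 → sign −
signature = (0, 5, 0)

Answer: (0, 5, 0)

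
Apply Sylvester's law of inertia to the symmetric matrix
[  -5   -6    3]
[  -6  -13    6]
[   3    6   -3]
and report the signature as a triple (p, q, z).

step 0: pivot -5 → sign −
step 1: pivot -29/5 → sign −
step 2: pivot -6/29 → sign −
signature = (0, 3, 0)

Answer: (0, 3, 0)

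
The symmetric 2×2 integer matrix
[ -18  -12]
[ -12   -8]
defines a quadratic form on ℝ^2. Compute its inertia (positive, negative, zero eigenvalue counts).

Answer: (0, 1, 1)

Derivation:
step 0: pivot -18 → sign −
step 1: row/col 1 already zero → sign 0
signature = (0, 1, 1)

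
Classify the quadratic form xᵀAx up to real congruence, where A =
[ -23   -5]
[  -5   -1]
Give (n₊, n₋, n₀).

step 0: pivot -23 → sign −
step 1: pivot 2/23 → sign +
signature = (1, 1, 0)

Answer: (1, 1, 0)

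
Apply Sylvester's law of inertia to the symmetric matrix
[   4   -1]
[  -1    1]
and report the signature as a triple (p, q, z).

step 0: pivot 4 → sign +
step 1: pivot 3/4 → sign +
signature = (2, 0, 0)

Answer: (2, 0, 0)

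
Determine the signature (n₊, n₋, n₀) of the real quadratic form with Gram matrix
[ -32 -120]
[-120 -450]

Answer: (0, 1, 1)

Derivation:
step 0: pivot -32 → sign −
step 1: row/col 1 already zero → sign 0
signature = (0, 1, 1)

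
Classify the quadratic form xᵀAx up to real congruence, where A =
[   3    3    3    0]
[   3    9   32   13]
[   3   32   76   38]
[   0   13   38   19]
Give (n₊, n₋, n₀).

step 0: pivot 3 → sign +
step 1: pivot 6 → sign +
step 2: pivot -403/6 → sign −
step 3: pivot 6/403 → sign +
signature = (3, 1, 0)

Answer: (3, 1, 0)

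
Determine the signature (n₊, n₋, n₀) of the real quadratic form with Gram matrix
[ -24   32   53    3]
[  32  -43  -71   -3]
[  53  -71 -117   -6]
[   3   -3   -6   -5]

Answer: (1, 3, 0)

Derivation:
step 0: pivot -24 → sign −
step 1: pivot -1/3 → sign −
step 2: pivot 3/8 → sign +
step 3: pivot -2 → sign −
signature = (1, 3, 0)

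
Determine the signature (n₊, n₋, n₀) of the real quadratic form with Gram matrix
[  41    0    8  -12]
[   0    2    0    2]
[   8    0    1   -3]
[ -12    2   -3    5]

step 0: pivot 41 → sign +
step 1: pivot 2 → sign +
step 2: pivot -23/41 → sign −
step 3: pivot 6/23 → sign +
signature = (3, 1, 0)

Answer: (3, 1, 0)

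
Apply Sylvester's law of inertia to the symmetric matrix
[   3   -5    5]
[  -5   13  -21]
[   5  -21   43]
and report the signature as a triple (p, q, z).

step 0: pivot 3 → sign +
step 1: pivot 14/3 → sign +
step 2: pivot 2/7 → sign +
signature = (3, 0, 0)

Answer: (3, 0, 0)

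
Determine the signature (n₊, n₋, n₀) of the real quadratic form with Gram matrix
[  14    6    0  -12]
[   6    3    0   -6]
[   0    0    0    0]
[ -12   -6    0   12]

step 0: pivot 14 → sign +
step 1: pivot 3/7 → sign +
step 2: row/col 2 already zero → sign 0
step 3: row/col 3 already zero → sign 0
signature = (2, 0, 2)

Answer: (2, 0, 2)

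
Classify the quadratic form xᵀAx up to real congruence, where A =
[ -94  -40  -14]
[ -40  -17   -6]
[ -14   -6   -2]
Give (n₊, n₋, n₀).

Answer: (1, 1, 1)

Derivation:
step 0: pivot -94 → sign −
step 1: pivot 1/47 → sign +
step 2: row/col 2 already zero → sign 0
signature = (1, 1, 1)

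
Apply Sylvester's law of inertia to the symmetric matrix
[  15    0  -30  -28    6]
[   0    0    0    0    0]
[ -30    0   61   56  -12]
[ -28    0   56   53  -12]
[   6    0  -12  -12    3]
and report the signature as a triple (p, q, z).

step 0: pivot 15 → sign +
step 1: pivot 1 → sign +
step 2: pivot 11/15 → sign +
step 3: pivot -3/11 → sign −
step 4: row/col 4 already zero → sign 0
signature = (3, 1, 1)

Answer: (3, 1, 1)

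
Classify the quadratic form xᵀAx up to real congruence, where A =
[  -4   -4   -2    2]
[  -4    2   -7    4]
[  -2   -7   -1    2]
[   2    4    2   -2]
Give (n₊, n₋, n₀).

Answer: (2, 2, 0)

Derivation:
step 0: pivot -4 → sign −
step 1: pivot 6 → sign +
step 2: pivot -25/6 → sign −
step 3: pivot 1/25 → sign +
signature = (2, 2, 0)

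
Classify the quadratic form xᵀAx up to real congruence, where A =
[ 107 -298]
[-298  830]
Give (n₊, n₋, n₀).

step 0: pivot 107 → sign +
step 1: pivot 6/107 → sign +
signature = (2, 0, 0)

Answer: (2, 0, 0)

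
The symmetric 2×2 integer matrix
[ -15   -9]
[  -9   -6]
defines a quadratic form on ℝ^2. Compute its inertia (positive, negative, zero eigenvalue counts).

Answer: (0, 2, 0)

Derivation:
step 0: pivot -15 → sign −
step 1: pivot -3/5 → sign −
signature = (0, 2, 0)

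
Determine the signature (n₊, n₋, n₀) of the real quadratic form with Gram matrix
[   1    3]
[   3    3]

step 0: pivot 1 → sign +
step 1: pivot -6 → sign −
signature = (1, 1, 0)

Answer: (1, 1, 0)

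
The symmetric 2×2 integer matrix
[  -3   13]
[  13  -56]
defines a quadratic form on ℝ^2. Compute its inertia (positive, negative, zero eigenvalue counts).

step 0: pivot -3 → sign −
step 1: pivot 1/3 → sign +
signature = (1, 1, 0)

Answer: (1, 1, 0)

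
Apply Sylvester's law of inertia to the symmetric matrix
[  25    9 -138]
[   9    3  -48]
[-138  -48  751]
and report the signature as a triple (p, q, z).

step 0: pivot 25 → sign +
step 1: pivot -6/25 → sign −
step 2: pivot 1 → sign +
signature = (2, 1, 0)

Answer: (2, 1, 0)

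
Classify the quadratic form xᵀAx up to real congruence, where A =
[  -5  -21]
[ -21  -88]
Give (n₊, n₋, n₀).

Answer: (1, 1, 0)

Derivation:
step 0: pivot -5 → sign −
step 1: pivot 1/5 → sign +
signature = (1, 1, 0)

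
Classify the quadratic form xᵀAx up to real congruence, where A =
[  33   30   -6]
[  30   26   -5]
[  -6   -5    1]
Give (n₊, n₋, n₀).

Answer: (2, 1, 0)

Derivation:
step 0: pivot 33 → sign +
step 1: pivot -14/11 → sign −
step 2: pivot 1/14 → sign +
signature = (2, 1, 0)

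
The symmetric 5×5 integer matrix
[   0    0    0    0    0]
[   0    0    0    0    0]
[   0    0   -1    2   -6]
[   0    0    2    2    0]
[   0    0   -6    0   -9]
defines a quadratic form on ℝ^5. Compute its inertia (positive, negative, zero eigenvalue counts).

step 0: pivot -1 → sign −
step 1: pivot 6 → sign +
step 2: pivot 3 → sign +
step 3: row/col 3 already zero → sign 0
step 4: row/col 4 already zero → sign 0
signature = (2, 1, 2)

Answer: (2, 1, 2)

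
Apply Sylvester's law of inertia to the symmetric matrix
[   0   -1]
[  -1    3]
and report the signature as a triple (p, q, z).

step 0: pivot 3 → sign +
step 1: pivot -1/3 → sign −
signature = (1, 1, 0)

Answer: (1, 1, 0)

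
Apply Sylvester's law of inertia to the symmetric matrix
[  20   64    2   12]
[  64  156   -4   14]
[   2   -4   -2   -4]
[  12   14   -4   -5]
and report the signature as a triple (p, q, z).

step 0: pivot 20 → sign +
step 1: pivot -244/5 → sign −
step 2: pivot 1/61 → sign +
step 3: row/col 3 already zero → sign 0
signature = (2, 1, 1)

Answer: (2, 1, 1)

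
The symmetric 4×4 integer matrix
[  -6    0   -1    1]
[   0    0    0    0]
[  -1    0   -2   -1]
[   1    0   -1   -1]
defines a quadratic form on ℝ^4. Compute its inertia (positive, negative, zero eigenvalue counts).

step 0: pivot -6 → sign −
step 1: pivot -11/6 → sign −
step 2: pivot -1/11 → sign −
step 3: row/col 3 already zero → sign 0
signature = (0, 3, 1)

Answer: (0, 3, 1)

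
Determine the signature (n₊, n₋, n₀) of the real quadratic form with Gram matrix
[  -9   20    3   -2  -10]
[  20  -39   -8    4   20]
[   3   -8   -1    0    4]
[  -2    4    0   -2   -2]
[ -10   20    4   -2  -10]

Answer: (2, 2, 1)

Derivation:
step 0: pivot -9 → sign −
step 1: pivot 49/9 → sign +
step 2: pivot -16/49 → sign −
step 3: pivot 1/4 → sign +
step 4: row/col 4 already zero → sign 0
signature = (2, 2, 1)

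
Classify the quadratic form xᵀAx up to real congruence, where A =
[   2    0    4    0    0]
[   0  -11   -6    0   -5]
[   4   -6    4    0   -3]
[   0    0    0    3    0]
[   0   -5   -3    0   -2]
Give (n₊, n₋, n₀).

Answer: (3, 2, 0)

Derivation:
step 0: pivot 2 → sign +
step 1: pivot -11 → sign −
step 2: pivot -8/11 → sign −
step 3: pivot 3 → sign +
step 4: pivot 3/8 → sign +
signature = (3, 2, 0)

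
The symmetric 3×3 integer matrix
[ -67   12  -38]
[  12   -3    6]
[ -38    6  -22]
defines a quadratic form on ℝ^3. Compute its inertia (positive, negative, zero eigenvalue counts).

step 0: pivot -67 → sign −
step 1: pivot -57/67 → sign −
step 2: pivot 6/19 → sign +
signature = (1, 2, 0)

Answer: (1, 2, 0)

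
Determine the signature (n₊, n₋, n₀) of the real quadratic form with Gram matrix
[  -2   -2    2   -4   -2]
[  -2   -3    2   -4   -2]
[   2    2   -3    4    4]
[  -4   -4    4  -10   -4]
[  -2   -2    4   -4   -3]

Answer: (1, 4, 0)

Derivation:
step 0: pivot -2 → sign −
step 1: pivot -1 → sign −
step 2: pivot -1 → sign −
step 3: pivot -2 → sign −
step 4: pivot 3 → sign +
signature = (1, 4, 0)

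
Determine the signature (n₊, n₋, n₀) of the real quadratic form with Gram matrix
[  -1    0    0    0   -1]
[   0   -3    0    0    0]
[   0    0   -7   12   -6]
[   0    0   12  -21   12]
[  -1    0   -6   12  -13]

Answer: (0, 4, 1)

Derivation:
step 0: pivot -1 → sign −
step 1: pivot -3 → sign −
step 2: pivot -7 → sign −
step 3: pivot -3/7 → sign −
step 4: row/col 4 already zero → sign 0
signature = (0, 4, 1)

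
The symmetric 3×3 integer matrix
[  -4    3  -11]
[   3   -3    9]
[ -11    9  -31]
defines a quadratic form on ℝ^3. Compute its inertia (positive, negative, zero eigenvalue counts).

Answer: (0, 2, 1)

Derivation:
step 0: pivot -4 → sign −
step 1: pivot -3/4 → sign −
step 2: row/col 2 already zero → sign 0
signature = (0, 2, 1)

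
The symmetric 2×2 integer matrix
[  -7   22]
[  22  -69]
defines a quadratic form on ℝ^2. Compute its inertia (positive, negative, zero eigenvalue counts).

Answer: (1, 1, 0)

Derivation:
step 0: pivot -7 → sign −
step 1: pivot 1/7 → sign +
signature = (1, 1, 0)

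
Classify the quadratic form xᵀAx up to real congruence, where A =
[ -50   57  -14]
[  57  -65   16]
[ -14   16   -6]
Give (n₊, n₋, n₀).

Answer: (0, 3, 0)

Derivation:
step 0: pivot -50 → sign −
step 1: pivot -1/50 → sign −
step 2: pivot -2 → sign −
signature = (0, 3, 0)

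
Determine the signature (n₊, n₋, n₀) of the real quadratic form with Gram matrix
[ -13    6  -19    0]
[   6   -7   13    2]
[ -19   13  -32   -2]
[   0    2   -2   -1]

step 0: pivot -13 → sign −
step 1: pivot -55/13 → sign −
step 2: pivot -3/55 → sign −
step 3: row/col 3 already zero → sign 0
signature = (0, 3, 1)

Answer: (0, 3, 1)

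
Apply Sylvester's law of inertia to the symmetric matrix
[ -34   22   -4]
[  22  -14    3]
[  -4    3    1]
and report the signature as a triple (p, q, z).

step 0: pivot -34 → sign −
step 1: pivot 4/17 → sign +
step 2: pivot 3/4 → sign +
signature = (2, 1, 0)

Answer: (2, 1, 0)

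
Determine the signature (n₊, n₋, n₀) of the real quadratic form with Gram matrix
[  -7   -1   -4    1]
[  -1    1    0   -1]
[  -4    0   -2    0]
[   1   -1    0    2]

Answer: (2, 1, 1)

Derivation:
step 0: pivot -7 → sign −
step 1: pivot 8/7 → sign +
step 2: pivot 1 → sign +
step 3: row/col 3 already zero → sign 0
signature = (2, 1, 1)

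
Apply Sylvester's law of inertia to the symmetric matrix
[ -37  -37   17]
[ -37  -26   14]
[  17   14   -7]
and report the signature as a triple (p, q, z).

step 0: pivot -37 → sign −
step 1: pivot 11 → sign +
step 2: pivot -3/407 → sign −
signature = (1, 2, 0)

Answer: (1, 2, 0)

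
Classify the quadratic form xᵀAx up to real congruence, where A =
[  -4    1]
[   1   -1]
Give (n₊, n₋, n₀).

step 0: pivot -4 → sign −
step 1: pivot -3/4 → sign −
signature = (0, 2, 0)

Answer: (0, 2, 0)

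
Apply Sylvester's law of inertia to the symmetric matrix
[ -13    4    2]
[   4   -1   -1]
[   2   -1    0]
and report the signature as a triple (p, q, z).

Answer: (1, 2, 0)

Derivation:
step 0: pivot -13 → sign −
step 1: pivot 3/13 → sign +
step 2: pivot -1/3 → sign −
signature = (1, 2, 0)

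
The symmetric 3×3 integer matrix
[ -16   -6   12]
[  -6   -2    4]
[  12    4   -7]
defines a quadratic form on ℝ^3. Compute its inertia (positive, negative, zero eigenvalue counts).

step 0: pivot -16 → sign −
step 1: pivot 1/4 → sign +
step 2: pivot 1 → sign +
signature = (2, 1, 0)

Answer: (2, 1, 0)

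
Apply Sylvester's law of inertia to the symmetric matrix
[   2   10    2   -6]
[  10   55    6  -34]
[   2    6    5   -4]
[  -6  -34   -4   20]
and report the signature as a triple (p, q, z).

Answer: (3, 1, 0)

Derivation:
step 0: pivot 2 → sign +
step 1: pivot 5 → sign +
step 2: pivot -1/5 → sign −
step 3: pivot 6 → sign +
signature = (3, 1, 0)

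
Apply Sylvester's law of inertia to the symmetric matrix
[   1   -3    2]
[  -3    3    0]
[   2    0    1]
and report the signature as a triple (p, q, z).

step 0: pivot 1 → sign +
step 1: pivot -6 → sign −
step 2: pivot 3 → sign +
signature = (2, 1, 0)

Answer: (2, 1, 0)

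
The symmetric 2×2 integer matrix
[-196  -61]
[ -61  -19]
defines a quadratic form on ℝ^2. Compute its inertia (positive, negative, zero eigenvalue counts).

step 0: pivot -196 → sign −
step 1: pivot -3/196 → sign −
signature = (0, 2, 0)

Answer: (0, 2, 0)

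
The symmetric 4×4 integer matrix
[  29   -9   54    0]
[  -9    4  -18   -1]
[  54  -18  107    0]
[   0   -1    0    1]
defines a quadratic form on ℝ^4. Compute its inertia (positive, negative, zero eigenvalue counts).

step 0: pivot 29 → sign +
step 1: pivot 35/29 → sign +
step 2: pivot 181/35 → sign +
step 3: pivot -6/181 → sign −
signature = (3, 1, 0)

Answer: (3, 1, 0)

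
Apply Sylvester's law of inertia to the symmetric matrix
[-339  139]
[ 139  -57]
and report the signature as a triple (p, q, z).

step 0: pivot -339 → sign −
step 1: pivot -2/339 → sign −
signature = (0, 2, 0)

Answer: (0, 2, 0)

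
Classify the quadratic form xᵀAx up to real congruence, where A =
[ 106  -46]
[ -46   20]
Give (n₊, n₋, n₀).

Answer: (2, 0, 0)

Derivation:
step 0: pivot 106 → sign +
step 1: pivot 2/53 → sign +
signature = (2, 0, 0)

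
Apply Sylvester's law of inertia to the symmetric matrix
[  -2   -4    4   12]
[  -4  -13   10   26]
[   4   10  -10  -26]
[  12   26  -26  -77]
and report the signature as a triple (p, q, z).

Answer: (0, 4, 0)

Derivation:
step 0: pivot -2 → sign −
step 1: pivot -5 → sign −
step 2: pivot -6/5 → sign −
step 3: pivot -3 → sign −
signature = (0, 4, 0)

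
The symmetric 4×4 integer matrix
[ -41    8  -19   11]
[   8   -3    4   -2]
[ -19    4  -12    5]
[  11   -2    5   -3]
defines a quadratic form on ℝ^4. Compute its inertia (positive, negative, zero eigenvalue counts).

Answer: (0, 4, 0)

Derivation:
step 0: pivot -41 → sign −
step 1: pivot -59/41 → sign −
step 2: pivot -185/59 → sign −
step 3: pivot -6/185 → sign −
signature = (0, 4, 0)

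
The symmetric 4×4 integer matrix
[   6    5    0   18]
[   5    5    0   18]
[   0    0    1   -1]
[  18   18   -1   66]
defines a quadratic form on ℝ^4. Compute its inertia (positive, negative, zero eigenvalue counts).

step 0: pivot 6 → sign +
step 1: pivot 5/6 → sign +
step 2: pivot 1 → sign +
step 3: pivot 1/5 → sign +
signature = (4, 0, 0)

Answer: (4, 0, 0)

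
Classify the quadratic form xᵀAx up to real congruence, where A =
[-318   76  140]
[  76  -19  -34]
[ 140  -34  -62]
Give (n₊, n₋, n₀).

Answer: (0, 3, 0)

Derivation:
step 0: pivot -318 → sign −
step 1: pivot -133/159 → sign −
step 2: pivot -2/133 → sign −
signature = (0, 3, 0)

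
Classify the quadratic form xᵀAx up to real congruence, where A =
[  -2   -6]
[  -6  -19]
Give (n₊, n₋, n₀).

step 0: pivot -2 → sign −
step 1: pivot -1 → sign −
signature = (0, 2, 0)

Answer: (0, 2, 0)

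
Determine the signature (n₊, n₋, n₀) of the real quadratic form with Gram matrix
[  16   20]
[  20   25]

step 0: pivot 16 → sign +
step 1: row/col 1 already zero → sign 0
signature = (1, 0, 1)

Answer: (1, 0, 1)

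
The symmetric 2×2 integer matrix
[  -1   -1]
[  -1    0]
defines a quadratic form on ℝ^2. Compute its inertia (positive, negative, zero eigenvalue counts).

step 0: pivot -1 → sign −
step 1: pivot 1 → sign +
signature = (1, 1, 0)

Answer: (1, 1, 0)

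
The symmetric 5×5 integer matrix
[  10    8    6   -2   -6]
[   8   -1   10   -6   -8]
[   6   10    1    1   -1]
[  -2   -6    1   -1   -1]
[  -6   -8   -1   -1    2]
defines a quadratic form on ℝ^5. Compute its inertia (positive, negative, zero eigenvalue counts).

Answer: (3, 2, 0)

Derivation:
step 0: pivot 10 → sign +
step 1: pivot -37/5 → sign −
step 2: pivot 39/37 → sign +
step 3: pivot 6/13 → sign +
step 4: pivot -1/3 → sign −
signature = (3, 2, 0)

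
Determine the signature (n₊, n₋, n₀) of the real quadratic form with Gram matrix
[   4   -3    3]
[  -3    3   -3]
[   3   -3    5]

step 0: pivot 4 → sign +
step 1: pivot 3/4 → sign +
step 2: pivot 2 → sign +
signature = (3, 0, 0)

Answer: (3, 0, 0)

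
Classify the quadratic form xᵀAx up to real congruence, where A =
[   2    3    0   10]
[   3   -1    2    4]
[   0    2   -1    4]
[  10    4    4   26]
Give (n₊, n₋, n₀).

Answer: (1, 3, 0)

Derivation:
step 0: pivot 2 → sign +
step 1: pivot -11/2 → sign −
step 2: pivot -3/11 → sign −
step 3: pivot -2 → sign −
signature = (1, 3, 0)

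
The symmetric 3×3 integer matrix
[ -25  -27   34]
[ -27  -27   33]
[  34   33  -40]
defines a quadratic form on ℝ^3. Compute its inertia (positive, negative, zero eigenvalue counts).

step 0: pivot -25 → sign −
step 1: pivot 54/25 → sign +
step 2: pivot -1/6 → sign −
signature = (1, 2, 0)

Answer: (1, 2, 0)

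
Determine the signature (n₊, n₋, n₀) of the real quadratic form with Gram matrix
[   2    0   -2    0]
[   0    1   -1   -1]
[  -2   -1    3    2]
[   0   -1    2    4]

Answer: (3, 1, 0)

Derivation:
step 0: pivot 2 → sign +
step 1: pivot 1 → sign +
step 2: pivot 3 → sign +
step 3: pivot -1/3 → sign −
signature = (3, 1, 0)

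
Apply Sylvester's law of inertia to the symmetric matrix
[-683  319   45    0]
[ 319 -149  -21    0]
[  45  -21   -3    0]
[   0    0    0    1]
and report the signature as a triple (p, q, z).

step 0: pivot -683 → sign −
step 1: pivot -6/683 → sign −
step 2: pivot 1 → sign +
step 3: row/col 3 already zero → sign 0
signature = (1, 2, 1)

Answer: (1, 2, 1)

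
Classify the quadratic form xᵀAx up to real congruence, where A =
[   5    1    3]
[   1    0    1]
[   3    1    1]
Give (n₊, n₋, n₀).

Answer: (1, 1, 1)

Derivation:
step 0: pivot 5 → sign +
step 1: pivot -1/5 → sign −
step 2: row/col 2 already zero → sign 0
signature = (1, 1, 1)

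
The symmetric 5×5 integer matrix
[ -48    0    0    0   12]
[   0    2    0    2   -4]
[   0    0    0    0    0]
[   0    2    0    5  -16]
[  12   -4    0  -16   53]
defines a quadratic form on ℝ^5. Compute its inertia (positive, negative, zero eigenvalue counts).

step 0: pivot -48 → sign −
step 1: pivot 2 → sign +
step 2: pivot 3 → sign +
step 3: row/col 3 already zero → sign 0
step 4: row/col 4 already zero → sign 0
signature = (2, 1, 2)

Answer: (2, 1, 2)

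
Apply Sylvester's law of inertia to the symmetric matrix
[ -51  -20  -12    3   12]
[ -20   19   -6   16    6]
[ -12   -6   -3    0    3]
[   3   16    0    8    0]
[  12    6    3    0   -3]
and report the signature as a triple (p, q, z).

step 0: pivot -51 → sign −
step 1: pivot 1369/51 → sign +
step 2: pivot -327/1369 → sign −
step 3: pivot -1/109 → sign −
step 4: row/col 4 already zero → sign 0
signature = (1, 3, 1)

Answer: (1, 3, 1)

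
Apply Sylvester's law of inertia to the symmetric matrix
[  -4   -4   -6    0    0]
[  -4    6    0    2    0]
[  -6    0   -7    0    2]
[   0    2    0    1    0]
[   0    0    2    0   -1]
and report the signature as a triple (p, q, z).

Answer: (2, 2, 1)

Derivation:
step 0: pivot -4 → sign −
step 1: pivot 10 → sign +
step 2: pivot -8/5 → sign −
step 3: pivot 3/2 → sign +
step 4: row/col 4 already zero → sign 0
signature = (2, 2, 1)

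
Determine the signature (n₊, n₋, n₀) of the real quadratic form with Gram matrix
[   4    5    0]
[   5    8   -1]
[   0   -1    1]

Answer: (3, 0, 0)

Derivation:
step 0: pivot 4 → sign +
step 1: pivot 7/4 → sign +
step 2: pivot 3/7 → sign +
signature = (3, 0, 0)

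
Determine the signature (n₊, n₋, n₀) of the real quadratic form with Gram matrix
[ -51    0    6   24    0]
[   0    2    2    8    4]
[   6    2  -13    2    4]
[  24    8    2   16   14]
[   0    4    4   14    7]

Answer: (1, 3, 1)

Derivation:
step 0: pivot -51 → sign −
step 1: pivot 2 → sign +
step 2: pivot -243/17 → sign −
step 3: pivot -4 → sign −
step 4: row/col 4 already zero → sign 0
signature = (1, 3, 1)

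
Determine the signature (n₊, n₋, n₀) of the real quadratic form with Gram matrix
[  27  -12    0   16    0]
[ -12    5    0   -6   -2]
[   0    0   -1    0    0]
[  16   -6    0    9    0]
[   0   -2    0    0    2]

step 0: pivot 27 → sign +
step 1: pivot -1/3 → sign −
step 2: pivot -1 → sign −
step 3: pivot 29/9 → sign +
step 4: pivot 6/29 → sign +
signature = (3, 2, 0)

Answer: (3, 2, 0)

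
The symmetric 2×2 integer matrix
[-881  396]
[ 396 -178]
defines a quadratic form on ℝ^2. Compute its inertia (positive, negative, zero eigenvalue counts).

Answer: (0, 2, 0)

Derivation:
step 0: pivot -881 → sign −
step 1: pivot -2/881 → sign −
signature = (0, 2, 0)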